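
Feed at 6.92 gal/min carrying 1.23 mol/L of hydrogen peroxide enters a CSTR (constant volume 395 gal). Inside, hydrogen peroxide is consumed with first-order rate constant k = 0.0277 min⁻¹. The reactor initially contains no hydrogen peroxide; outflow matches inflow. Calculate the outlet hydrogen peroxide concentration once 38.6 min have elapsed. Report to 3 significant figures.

0.393 mol/L

Accumulation = in − out − consumed: V dC/dt = Q C_in − Q C − k V C.
dC/dt = (Q/V) C_in − (Q/V + k) C; effective rate a = Q/V + k = 0.017519 + 0.0277 = 0.045219 min⁻¹.
C_ss = Q C_in/(Q + kV) = 0.47653 mol/L; C(t) = C_ss + (C₀ − C_ss) e^(−a t).
C(38.6) = 0.47653 + (-0.47653)·e^(−0.045219·38.6) = 0.47653 + (-0.47653)·0.17457 = 0.39335 mol/L.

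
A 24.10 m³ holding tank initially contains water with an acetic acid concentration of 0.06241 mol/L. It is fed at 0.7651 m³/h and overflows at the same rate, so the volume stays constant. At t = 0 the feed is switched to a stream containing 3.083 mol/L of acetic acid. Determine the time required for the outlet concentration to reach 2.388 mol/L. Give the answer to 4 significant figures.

46.28 h

Accumulation = in − out for the solute gives V dC/dt = Q(C_in − C), so τ = V/Q = 31.4992 h.
C(t) = C_in + (C₀ − C_in) e^(−t/τ). Set C = 2.388 and solve for t:
e^(−t/τ) = (C − C_in)/(C₀ − C_in) = (2.388 − 3.083)/(0.06241 − 3.083) = 0.230087
t = −τ ln(…) = 31.4992 × 1.46930 = 46.2816 h.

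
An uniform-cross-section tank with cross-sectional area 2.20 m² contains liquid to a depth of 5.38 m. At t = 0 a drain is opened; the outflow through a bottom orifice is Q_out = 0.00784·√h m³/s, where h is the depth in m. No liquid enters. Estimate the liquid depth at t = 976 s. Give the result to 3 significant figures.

With no inflow, A dh/dt = −0.00784 √h.
This is separable: 2 d(√h)/dt = −0.00784/A, so √h = √h₀ − (0.00784/(2A)) t.
√h = √5.38 − 0.00784·976/(2·2.20) = 2.3195 − 1.7391 = 0.58043.
h = 0.58043² = 0.33690 m.

0.337 m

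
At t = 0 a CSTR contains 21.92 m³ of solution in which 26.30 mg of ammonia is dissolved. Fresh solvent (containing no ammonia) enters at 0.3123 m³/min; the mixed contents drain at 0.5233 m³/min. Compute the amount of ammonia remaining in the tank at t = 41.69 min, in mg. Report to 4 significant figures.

7.369 mg

Let m(t) be the amount of ammonia. Volume: V(t) = V₀ + (Q_in − Q_out) t = 21.92 − 0.211000 t; V(41.69) = 13.1234 m³.
Species balance (pure solvent in): dm/dt = −Q_out · m/V(t).
dm/m = −Q_out dt/(V₀ − 0.211000 t); integrating gives ln(m/m₀) = −(Q_out/(Q_in−Q_out)) ln(V/V₀).
m = m₀ (V₀/V)^(Q_out/(Q_in−Q_out)) = 26.30 × (21.92/13.1234)^(-2.48009) = 7.36895 mg.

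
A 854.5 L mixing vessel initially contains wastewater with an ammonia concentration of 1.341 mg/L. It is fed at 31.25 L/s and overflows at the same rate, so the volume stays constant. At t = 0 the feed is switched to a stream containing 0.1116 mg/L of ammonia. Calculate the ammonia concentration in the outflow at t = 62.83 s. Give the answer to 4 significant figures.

0.2351 mg/L

Mass balance on the solute (V constant): V dC/dt = Q(C_in − C).
So dC/dt = (C_in − C)/τ with τ = V/Q = 854.5/31.25 = 27.3440 s.
C approaches C_in exponentially: C(t) = C_in + (C₀ − C_in) e^(−t/τ).
C(62.83) = 0.1116 + (1.341 − 0.1116)·e^(−62.83/27.3440) = 0.1116 + (1.22940)·0.100483 = 0.235134 mg/L.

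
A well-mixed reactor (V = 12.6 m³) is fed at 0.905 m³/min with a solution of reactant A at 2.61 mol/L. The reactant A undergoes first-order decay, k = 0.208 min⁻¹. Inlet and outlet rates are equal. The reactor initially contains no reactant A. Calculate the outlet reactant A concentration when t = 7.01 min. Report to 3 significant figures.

0.576 mol/L

V dC/dt = Q(C_in − C) − k V C.
dC/dt = (Q/V) C_in − (Q/V + k) C; effective rate a = Q/V + k = 0.071825 + 0.208 = 0.27983 min⁻¹.
C_ss = Q C_in/(Q + kV) = 0.66993 mol/L; C(t) = C_ss + (C₀ − C_ss) e^(−a t).
C(7.01) = 0.66993 + (-0.66993)·e^(−0.27983·7.01) = 0.66993 + (-0.66993)·0.14064 = 0.57572 mol/L.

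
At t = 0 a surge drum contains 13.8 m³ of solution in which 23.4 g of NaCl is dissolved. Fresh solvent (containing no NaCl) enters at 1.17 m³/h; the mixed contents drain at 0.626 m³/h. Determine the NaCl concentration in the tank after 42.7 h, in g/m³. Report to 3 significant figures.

Let m(t) be the amount of NaCl. Volume: V(t) = V₀ + (Q_in − Q_out) t = 13.8 + 0.54400 t; V(42.7) = 37.029 m³.
No NaCl enters, so dm/dt = −Q_out · (m/V).
Separate: dm/m = −Q_out dt/V(t) ⇒ ln(m/m₀) = −(Q_out/(Q_in−Q_out)) ln(V/V₀).
m = m₀ (V₀/V)^(Q_out/(Q_in−Q_out)) = 23.4 × (13.8/37.029)^(1.1507) = 7.5152 g.
C = m/V = 7.5152/37.029 = 0.20296 g/m³.

0.203 g/m³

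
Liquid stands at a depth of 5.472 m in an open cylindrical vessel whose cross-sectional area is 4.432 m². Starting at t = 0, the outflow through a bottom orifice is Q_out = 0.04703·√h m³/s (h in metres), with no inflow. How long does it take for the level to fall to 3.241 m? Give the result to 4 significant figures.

Volume balance on the tank: A dh/dt = −0.04703 √h.
∫ h^(−1/2) dh = −(0.04703/A) ∫ dt, giving 2√h = 2√h₀ − (0.04703/A) t.
t = 2A(√h₀ − √h)/0.04703 = 2·4.432·(√5.472 − √3.241)/0.04703
  = 8.86400 × (2.33923 − 1.80028) / 0.04703 = 101.579 s.

101.6 s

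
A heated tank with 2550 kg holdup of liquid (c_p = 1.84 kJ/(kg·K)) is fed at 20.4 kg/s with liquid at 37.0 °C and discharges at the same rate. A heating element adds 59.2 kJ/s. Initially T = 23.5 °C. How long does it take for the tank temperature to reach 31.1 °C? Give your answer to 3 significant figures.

87.7 s

M c_p dT/dt = ṁ c_p (T_in − T) + Q̇.
τ = M/ṁ = 125.00 s; T_ss = T_in + Q̇/(ṁ c_p) = 38.577 °C.
T(t) = T_ss + (T₀ − T_ss) e^(−t/τ). Set T = 31.1:
e^(−t/τ) = (31.1 − 38.577)/(23.5 − 38.577) = 0.49593
t = −125.00 · ln(0.49593) = 87.666 s.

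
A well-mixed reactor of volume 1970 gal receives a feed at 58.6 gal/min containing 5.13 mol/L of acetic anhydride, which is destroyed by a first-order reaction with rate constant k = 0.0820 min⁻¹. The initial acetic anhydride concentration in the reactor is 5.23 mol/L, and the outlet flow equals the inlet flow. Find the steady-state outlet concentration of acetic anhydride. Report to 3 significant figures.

Accumulation = in − out − consumed: V dC/dt = Q C_in − Q C − k V C.
Steady state (dC/dt = 0): C_ss = Q C_in/(Q + kV) = C_in/(1 + kV/Q).
C_ss = 58.6·5.13/(58.6 + 0.0820·1970) = 300.62/220.14 = 1.3656 mol/L.

1.37 mol/L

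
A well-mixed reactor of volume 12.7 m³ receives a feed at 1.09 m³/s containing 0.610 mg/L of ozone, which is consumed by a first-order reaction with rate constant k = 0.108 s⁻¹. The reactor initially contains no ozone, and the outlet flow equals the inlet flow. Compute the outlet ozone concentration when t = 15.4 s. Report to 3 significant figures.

0.256 mg/L

Accumulation = in − out − consumed: V dC/dt = Q C_in − Q C − k V C.
This is linear with rate a = Q/V + k = 0.19383 s⁻¹.
C_ss = Q C_in/(Q + kV) = 0.27011 mg/L; C(t) = C_ss + (C₀ − C_ss) e^(−a t).
C(15.4) = 0.27011 + (-0.27011)·e^(−0.19383·15.4) = 0.27011 + (-0.27011)·0.050543 = 0.25646 mg/L.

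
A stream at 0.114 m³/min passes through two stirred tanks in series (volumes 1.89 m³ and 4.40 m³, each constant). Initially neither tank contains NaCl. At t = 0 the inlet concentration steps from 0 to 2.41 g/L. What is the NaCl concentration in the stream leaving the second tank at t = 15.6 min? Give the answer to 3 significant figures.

0.298 g/L

Each tank obeys Vᵢ dCᵢ/dt = Q(Cᵢ₋₁ − Cᵢ), so τᵢ = Vᵢ/Q.
τ₁ = 1.89/0.114 = 16.579 min; τ₂ = 4.40/0.114 = 38.596 min.
Tank 1: C₁ = C_in(1 − e^(−t/τ₁)). Tank 2 (τ₁ ≠ τ₂): C₂ = C_in[1 − (τ₁ e^(−t/τ₁) − τ₂ e^(−t/τ₂))/(τ₁ − τ₂)].
At t = 15.6: e^(−t/τ₁) = 0.39026, e^(−t/τ₂) = 0.66752.
C₂ = 2.41·[1 − (16.579·0.39026 − 38.596·0.66752)/(-22.018)] = 2.41·0.12370 = 0.29811 g/L.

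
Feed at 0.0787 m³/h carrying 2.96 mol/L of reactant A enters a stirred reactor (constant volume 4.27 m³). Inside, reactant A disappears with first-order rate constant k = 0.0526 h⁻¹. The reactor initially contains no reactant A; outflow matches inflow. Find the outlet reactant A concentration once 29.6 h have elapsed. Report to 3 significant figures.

V dC/dt = Q(C_in − C) − k V C.
This is linear with rate a = Q/V + k = 0.071031 h⁻¹.
C_ss = Q C_in/(Q + kV) = 0.76805 mol/L; C(t) = C_ss + (C₀ − C_ss) e^(−a t).
C(29.6) = 0.76805 + (-0.76805)·e^(−0.071031·29.6) = 0.76805 + (-0.76805)·0.12215 = 0.67424 mol/L.

0.674 mol/L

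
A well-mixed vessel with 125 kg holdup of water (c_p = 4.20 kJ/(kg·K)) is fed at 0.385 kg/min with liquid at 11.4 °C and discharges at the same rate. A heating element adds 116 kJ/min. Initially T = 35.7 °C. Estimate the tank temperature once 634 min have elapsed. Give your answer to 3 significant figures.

M c_p dT/dt = ṁ c_p (T_in − T) + Q̇.
Rearrange: dT/dt = (T_ss − T)/τ with τ = M/ṁ = 324.68 min and T_ss = T_in + Q̇/(ṁ c_p) = 83.138 °C.
This is linear first-order; T(t) = T_ss + (T₀ − T_ss) e^(−t/τ).
T(634) = 83.138 + (-47.438)·e^(−634/324.68) = 83.138 + (-47.438)·0.14189 = 76.407 °C.

76.4 °C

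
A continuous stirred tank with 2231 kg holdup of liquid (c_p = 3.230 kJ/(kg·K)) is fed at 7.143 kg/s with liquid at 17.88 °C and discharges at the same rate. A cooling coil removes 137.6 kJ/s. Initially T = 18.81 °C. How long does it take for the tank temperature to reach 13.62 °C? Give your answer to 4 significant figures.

436.5 s

First-law balance (no shaft work): M c_p dT/dt = ṁ c_p (T_in − T) − 137.6.
τ = M/ṁ = 312.334 s; T_ss = T_in − Q̇/(ṁ c_p) = 11.9160 °C.
T(t) = T_ss + (T₀ − T_ss) e^(−t/τ). Set T = 13.62:
e^(−t/τ) = (13.62 − 11.9160)/(18.81 − 11.9160) = 0.247168
t = −312.334 · ln(0.247168) = 436.545 s.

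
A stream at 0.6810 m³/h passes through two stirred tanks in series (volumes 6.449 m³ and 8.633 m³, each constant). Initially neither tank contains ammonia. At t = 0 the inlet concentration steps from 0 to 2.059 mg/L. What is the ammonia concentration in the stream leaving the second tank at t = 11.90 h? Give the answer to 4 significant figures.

0.6061 mg/L

Each tank obeys Vᵢ dCᵢ/dt = Q(Cᵢ₋₁ − Cᵢ), so τᵢ = Vᵢ/Q.
τ₁ = 6.449/0.6810 = 9.46990 h; τ₂ = 8.633/0.6810 = 12.6769 h.
Tank 1: C₁ = C_in(1 − e^(−t/τ₁)). Tank 2 (τ₁ ≠ τ₂): C₂ = C_in[1 − (τ₁ e^(−t/τ₁) − τ₂ e^(−t/τ₂))/(τ₁ − τ₂)].
At t = 11.90: e^(−t/τ₁) = 0.284616, e^(−t/τ₂) = 0.391131.
C₂ = 2.059·[1 − (9.46990·0.284616 − 12.6769·0.391131)/(-3.20705)] = 2.059·0.294347 = 0.606060 mg/L.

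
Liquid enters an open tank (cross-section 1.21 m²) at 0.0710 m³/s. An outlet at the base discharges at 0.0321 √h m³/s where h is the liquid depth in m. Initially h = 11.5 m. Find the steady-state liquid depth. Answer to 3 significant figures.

A dh/dt = Q_in − 0.0321 √h. Steady state requires inflow = outflow:
Q_in = 0.0321 √h_ss ⇒ √h_ss = 0.0710/0.0321 = 2.2118.
h_ss = 2.2118² = 4.8922 m. (Since h₀ = 11.5 m > h_ss, the level will fall toward this value.)

4.89 m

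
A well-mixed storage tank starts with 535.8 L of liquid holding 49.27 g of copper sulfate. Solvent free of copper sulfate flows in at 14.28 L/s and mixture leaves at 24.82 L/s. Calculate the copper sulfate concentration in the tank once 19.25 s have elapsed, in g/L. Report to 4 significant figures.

Let m(t) be the amount of copper sulfate. Volume: V(t) = V₀ + (Q_in − Q_out) t = 535.8 − 10.5400 t; V(19.25) = 332.905 L.
Species balance (pure solvent in): dm/dt = −Q_out · m/V(t).
Separate: dm/m = −Q_out dt/V(t) ⇒ ln(m/m₀) = −(Q_out/(Q_in−Q_out)) ln(V/V₀).
m = m₀ (V₀/V)^(Q_out/(Q_in−Q_out)) = 49.27 × (535.8/332.905)^(-2.35484) = 16.0649 g.
C = m/V = 16.0649/332.905 = 0.0482568 g/L.

0.04826 g/L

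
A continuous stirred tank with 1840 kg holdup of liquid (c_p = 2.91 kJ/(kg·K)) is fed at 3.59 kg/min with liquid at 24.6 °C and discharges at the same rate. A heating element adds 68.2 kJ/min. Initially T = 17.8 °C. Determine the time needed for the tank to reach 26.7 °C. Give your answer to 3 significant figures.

M c_p dT/dt = ṁ c_p (T_in − T) + Q̇.
τ = M/ṁ = 512.53 min; T_ss = T_in + Q̇/(ṁ c_p) = 31.128 °C.
T(t) = T_ss + (T₀ − T_ss) e^(−t/τ). Set T = 26.7:
e^(−t/τ) = (26.7 − 31.128)/(17.8 − 31.128) = 0.33225
t = −512.53 · ln(0.33225) = 564.75 min.

565 min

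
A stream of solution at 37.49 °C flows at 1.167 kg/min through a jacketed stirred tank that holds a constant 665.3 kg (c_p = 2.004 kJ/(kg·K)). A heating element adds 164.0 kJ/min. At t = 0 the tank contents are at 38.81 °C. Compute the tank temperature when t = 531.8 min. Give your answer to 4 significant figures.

80.54 °C

Unsteady energy balance on the tank contents: M c_p dT/dt = ṁ c_p (T_in − T) + 164.0.
Rearrange: dT/dt = (T_ss − T)/τ with τ = M/ṁ = 570.094 min and T_ss = T_in + Q̇/(ṁ c_p) = 107.615 °C.
Solution: T(t) = T_ss + (T₀ − T_ss) e^(−t/τ).
T(531.8) = 107.615 + (-68.8054)·e^(−531.8/570.094) = 107.615 + (-68.8054)·0.393439 = 80.5446 °C.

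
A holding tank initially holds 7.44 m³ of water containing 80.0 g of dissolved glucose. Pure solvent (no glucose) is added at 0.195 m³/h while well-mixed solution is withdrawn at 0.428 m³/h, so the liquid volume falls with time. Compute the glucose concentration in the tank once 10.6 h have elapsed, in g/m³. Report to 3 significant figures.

Total volume: dV/dt = Q_in − Q_out = -0.23300 m³/h, so V(t) = 7.44 − 0.23300 t and V(10.6) = 4.9702 m³.
No glucose enters, so dm/dt = −Q_out · (m/V).
Separate: dm/m = −Q_out dt/V(t) ⇒ ln(m/m₀) = −(Q_out/(Q_in−Q_out)) ln(V/V₀).
m = m₀ (V₀/V)^(Q_out/(Q_in−Q_out)) = 80.0 × (7.44/4.9702)^(-1.8369) = 38.130 g.
C = m/V = 38.130/4.9702 = 7.6717 g/m³.

7.67 g/m³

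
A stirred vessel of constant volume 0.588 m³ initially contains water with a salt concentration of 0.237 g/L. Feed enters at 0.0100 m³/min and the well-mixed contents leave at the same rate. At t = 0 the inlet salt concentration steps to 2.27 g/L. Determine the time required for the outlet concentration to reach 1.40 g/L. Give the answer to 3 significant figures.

49.9 min

Species balance: V dC/dt = Q(C_in − C) ⇒ τ = V/Q = 58.800 min.
C(t) = C_in + (C₀ − C_in) e^(−t/τ). Set C = 1.40 and solve for t:
e^(−t/τ) = (C − C_in)/(C₀ − C_in) = (1.40 − 2.27)/(0.237 − 2.27) = 0.42794
t = −τ ln(…) = 58.800 × 0.84877 = 49.908 min.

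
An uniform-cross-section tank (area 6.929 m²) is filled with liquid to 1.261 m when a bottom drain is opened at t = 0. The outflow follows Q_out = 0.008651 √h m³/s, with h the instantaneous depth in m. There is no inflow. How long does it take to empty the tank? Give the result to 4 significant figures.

A dh/dt = −Q_out = −0.008651 √h.
∫ h^(−1/2) dh = −(0.008651/A) ∫ dt, giving 2√h = 2√h₀ − (0.008651/A) t.
Tank is empty when √h = 0: t_empty = 2A√h₀/0.008651.
t_empty = 2·6.929·√1.261/0.008651 = 13.8580·1.12294/0.008651 = 1798.84 s.

1799 s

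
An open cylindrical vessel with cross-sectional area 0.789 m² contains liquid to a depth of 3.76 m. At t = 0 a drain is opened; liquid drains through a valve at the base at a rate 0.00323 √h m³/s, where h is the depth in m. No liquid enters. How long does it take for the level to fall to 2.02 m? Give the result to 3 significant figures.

253 s

Mass balance (ρ constant): A dh/dt = −0.00323 √h.
∫ h^(−1/2) dh = −(0.00323/A) ∫ dt, giving 2√h = 2√h₀ − (0.00323/A) t.
t = 2A(√h₀ − √h)/0.00323 = 2·0.789·(√3.76 − √2.02)/0.00323
  = 1.5780 × (1.9391 − 1.4213) / 0.00323 = 252.97 s.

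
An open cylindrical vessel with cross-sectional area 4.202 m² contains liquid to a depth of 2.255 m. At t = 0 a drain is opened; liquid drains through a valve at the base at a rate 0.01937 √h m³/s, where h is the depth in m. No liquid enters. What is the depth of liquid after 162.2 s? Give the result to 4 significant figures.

1.272 m

Accumulation of liquid (constant cross-section A): A dh/dt = −0.01937 √h.
Separate and integrate: 2(√h − √h₀) = −(0.01937/A) t.
√h = √2.255 − 0.01937·162.2/(2·4.202) = 1.50167 − 0.373847 = 1.12782.
h = 1.12782² = 1.27197 m.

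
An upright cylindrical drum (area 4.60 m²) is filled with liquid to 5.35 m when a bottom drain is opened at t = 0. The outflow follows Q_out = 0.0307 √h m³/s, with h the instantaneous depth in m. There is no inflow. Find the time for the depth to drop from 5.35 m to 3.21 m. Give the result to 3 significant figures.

156 s

With no inflow, A dh/dt = −0.0307 √h.
∫ h^(−1/2) dh = −(0.0307/A) ∫ dt, giving 2√h = 2√h₀ − (0.0307/A) t.
t = 2A(√h₀ − √h)/0.0307 = 2·4.60·(√5.35 − √3.21)/0.0307
  = 9.2000 × (2.3130 − 1.7916) / 0.0307 = 156.24 s.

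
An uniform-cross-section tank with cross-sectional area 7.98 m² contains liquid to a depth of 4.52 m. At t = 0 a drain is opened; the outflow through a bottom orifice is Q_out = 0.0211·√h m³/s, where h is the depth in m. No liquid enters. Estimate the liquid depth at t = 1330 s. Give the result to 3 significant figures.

Unsteady balance on liquid volume: A dh/dt = −0.0211 √h.
∫ h^(−1/2) dh = −(0.0211/A) ∫ dt, giving 2√h = 2√h₀ − (0.0211/A) t.
√h = √4.52 − 0.0211·1330/(2·7.98) = 2.1260 − 1.7583 = 0.36770.
h = 0.36770² = 0.13520 m.

0.135 m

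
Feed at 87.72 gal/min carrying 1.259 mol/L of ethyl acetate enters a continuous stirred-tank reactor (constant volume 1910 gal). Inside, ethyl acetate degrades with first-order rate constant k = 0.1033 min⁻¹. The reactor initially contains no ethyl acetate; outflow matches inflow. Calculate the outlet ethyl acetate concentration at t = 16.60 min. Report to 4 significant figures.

Accumulation = in − out − consumed: V dC/dt = Q C_in − Q C − k V C.
dC/dt = (Q/V) C_in − (Q/V + k) C; effective rate a = Q/V + k = 0.0459267 + 0.1033 = 0.149227 min⁻¹.
C_ss = Q C_in/(Q + kV) = 0.387476 mol/L; C(t) = C_ss + (C₀ − C_ss) e^(−a t).
C(16.60) = 0.387476 + (-0.387476)·e^(−0.149227·16.60) = 0.387476 + (-0.387476)·0.0839811 = 0.354935 mol/L.

0.3549 mol/L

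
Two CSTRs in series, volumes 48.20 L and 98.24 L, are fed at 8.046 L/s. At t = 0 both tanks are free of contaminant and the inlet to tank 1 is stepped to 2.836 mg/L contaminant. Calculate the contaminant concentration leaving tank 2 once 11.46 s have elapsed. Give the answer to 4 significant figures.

1.061 mg/L

Time constants: τᵢ = Vᵢ/Q for each well-mixed tank.
τ₁ = 48.20/8.046 = 5.99055 s; τ₂ = 98.24/8.046 = 12.2098 s.
Tank 1: C₁ = C_in(1 − e^(−t/τ₁)). Tank 2 (τ₁ ≠ τ₂): C₂ = C_in[1 − (τ₁ e^(−t/τ₁) − τ₂ e^(−t/τ₂))/(τ₁ − τ₂)].
At t = 11.46: e^(−t/τ₁) = 0.147635, e^(−t/τ₂) = 0.391179.
C₂ = 2.836·[1 − (5.99055·0.147635 − 12.2098·0.391179)/(-6.21924)] = 2.836·0.374233 = 1.06132 mg/L.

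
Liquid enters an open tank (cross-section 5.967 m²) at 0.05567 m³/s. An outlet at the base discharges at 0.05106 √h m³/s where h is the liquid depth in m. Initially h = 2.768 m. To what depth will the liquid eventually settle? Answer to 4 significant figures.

1.189 m

A dh/dt = Q_in − 0.05106 √h. Steady state requires inflow = outflow:
Q_in = 0.05106 √h_ss ⇒ √h_ss = 0.05567/0.05106 = 1.09029.
h_ss = 1.09029² = 1.18872 m. (Since h₀ = 2.768 m > h_ss, the level will fall toward this value.)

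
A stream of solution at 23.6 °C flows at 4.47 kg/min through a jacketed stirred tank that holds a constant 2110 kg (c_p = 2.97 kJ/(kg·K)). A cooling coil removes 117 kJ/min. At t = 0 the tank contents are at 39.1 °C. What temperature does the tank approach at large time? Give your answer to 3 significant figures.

Heat balance on the well-mixed liquid: M c_p dT/dt = ṁ c_p (T_in − T) − 117.
At steady state dT/dt = 0 ⇒ T_ss = T_in − Q̇/(ṁ c_p) = 23.6 − 117/(4.47·2.97) = 14.787 °C.

14.8 °C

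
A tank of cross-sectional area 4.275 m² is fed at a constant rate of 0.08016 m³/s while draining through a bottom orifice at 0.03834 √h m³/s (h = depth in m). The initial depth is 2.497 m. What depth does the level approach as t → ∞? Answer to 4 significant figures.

4.371 m

A dh/dt = Q_in − 0.03834 √h. Steady state requires inflow = outflow:
Q_in = 0.03834 √h_ss ⇒ √h_ss = 0.08016/0.03834 = 2.09077.
h_ss = 2.09077² = 4.37131 m. (Since h₀ = 2.497 m < h_ss, the level will rise toward this value.)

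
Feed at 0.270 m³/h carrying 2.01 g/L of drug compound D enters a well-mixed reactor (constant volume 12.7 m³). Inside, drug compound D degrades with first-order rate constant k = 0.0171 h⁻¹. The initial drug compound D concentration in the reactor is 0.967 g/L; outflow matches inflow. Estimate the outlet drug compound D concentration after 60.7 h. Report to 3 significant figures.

1.10 g/L

V dC/dt = Q(C_in − C) − k V C.
dC/dt = (Q/V) C_in − (Q/V + k) C; effective rate a = Q/V + k = 0.021260 + 0.0171 = 0.038360 h⁻¹.
C_ss = Q C_in/(Q + kV) = 1.1140 g/L; C(t) = C_ss + (C₀ − C_ss) e^(−a t).
C(60.7) = 1.1140 + (-0.14698)·e^(−0.038360·60.7) = 1.1140 + (-0.14698)·0.097447 = 1.0997 g/L.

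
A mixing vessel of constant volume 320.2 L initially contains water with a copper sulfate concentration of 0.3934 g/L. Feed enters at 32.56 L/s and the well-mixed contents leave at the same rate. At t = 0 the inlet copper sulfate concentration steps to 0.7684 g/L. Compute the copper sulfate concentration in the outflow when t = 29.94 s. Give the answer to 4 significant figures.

0.7505 g/L

Species balance on the tank: V dC/dt = Q(C_in − C).
Rewrite as dC/dt + C/τ = C_in/τ, τ = V/Q = 9.83415 s.
C approaches C_in exponentially: C(t) = C_in + (C₀ − C_in) e^(−t/τ).
C(29.94) = 0.7684 + (0.3934 − 0.7684)·e^(−29.94/9.83415) = 0.7684 + (-0.375000)·0.0476205 = 0.750542 g/L.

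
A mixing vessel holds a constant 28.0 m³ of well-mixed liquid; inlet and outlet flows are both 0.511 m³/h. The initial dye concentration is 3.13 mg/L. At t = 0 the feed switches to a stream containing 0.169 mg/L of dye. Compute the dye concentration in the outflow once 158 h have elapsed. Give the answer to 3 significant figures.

0.335 mg/L

Unsteady species balance (constant V, well mixed): V dC/dt = Q(C_in − C).
Rewrite as dC/dt + C/τ = C_in/τ, τ = V/Q = 54.795 h.
Integrating: C(t) = C_in + (C₀ − C_in) e^(−t/τ).
C(158) = 0.169 + (3.13 − 0.169)·e^(−158/54.795) = 0.169 + (2.9610)·0.055939 = 0.33463 mg/L.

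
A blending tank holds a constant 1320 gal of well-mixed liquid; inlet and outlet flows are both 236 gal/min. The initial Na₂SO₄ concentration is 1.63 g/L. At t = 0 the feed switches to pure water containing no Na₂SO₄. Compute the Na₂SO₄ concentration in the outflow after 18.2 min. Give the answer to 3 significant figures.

Species balance on the tank: V dC/dt = Q(C_in − C).
Rewrite as dC/dt + C/τ = C_in/τ, τ = V/Q = 5.5932 min.
Integrating: C(t) = C_in + (C₀ − C_in) e^(−t/τ).
C(18.2) = 0 + (1.63 − 0)·e^(−18.2/5.5932) = 0 + (1.6300)·0.038622 = 0.062953 g/L.

0.0630 g/L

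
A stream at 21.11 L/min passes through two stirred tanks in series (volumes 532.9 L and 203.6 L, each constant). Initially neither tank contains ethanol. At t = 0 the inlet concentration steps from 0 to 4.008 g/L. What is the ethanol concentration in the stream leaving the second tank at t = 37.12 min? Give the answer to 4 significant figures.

2.570 g/L

Each tank obeys Vᵢ dCᵢ/dt = Q(Cᵢ₋₁ − Cᵢ), so τᵢ = Vᵢ/Q.
τ₁ = 532.9/21.11 = 25.2440 min; τ₂ = 203.6/21.11 = 9.64472 min.
Tank 1: C₁ = C_in(1 − e^(−t/τ₁)). Tank 2 (τ₁ ≠ τ₂): C₂ = C_in[1 − (τ₁ e^(−t/τ₁) − τ₂ e^(−t/τ₂))/(τ₁ − τ₂)].
At t = 37.12: e^(−t/τ₁) = 0.229822, e^(−t/τ₂) = 0.0213066.
C₂ = 4.008·[1 − (25.2440·0.229822 − 9.64472·0.0213066)/(15.5992)] = 4.008·0.641257 = 2.57016 g/L.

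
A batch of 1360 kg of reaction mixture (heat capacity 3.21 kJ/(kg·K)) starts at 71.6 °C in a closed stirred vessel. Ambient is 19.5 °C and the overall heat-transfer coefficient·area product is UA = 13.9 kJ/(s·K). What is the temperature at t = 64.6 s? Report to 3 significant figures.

61.9 °C

Energy balance: M c_p dT/dt = −UA(T − T_amb).
dT/dt = (T_ss − T)/τ with T_ss = T_amb = 19.500 °C, τ = M c_p/UA = 1360·3.21/13.9 = 314.07 s.
T approaches T_ss exponentially: T(t) = T_ss + (T₀ − T_ss) e^(−t/τ).
T(64.6) = 19.500 + (52.100)·0.81409 = 61.914 °C.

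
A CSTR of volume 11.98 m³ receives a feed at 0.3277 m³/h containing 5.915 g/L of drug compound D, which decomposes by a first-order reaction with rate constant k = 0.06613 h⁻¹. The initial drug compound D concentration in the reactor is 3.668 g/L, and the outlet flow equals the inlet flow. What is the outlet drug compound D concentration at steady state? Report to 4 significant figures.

1.731 g/L

Species balance: V dC/dt = Q C_in − Q C − k V C.
At steady state: 0 = Q C_in − (Q + kV) C_ss, so C_ss = Q C_in/(Q + kV).
C_ss = 0.3277·5.915/(0.3277 + 0.06613·11.98) = 1.93835/1.11994 = 1.73076 g/L.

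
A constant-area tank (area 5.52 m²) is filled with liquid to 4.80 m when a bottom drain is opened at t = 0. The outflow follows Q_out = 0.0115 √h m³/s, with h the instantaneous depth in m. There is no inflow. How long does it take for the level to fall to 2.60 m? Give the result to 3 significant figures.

555 s

Accumulation of liquid (constant cross-section A): A dh/dt = −0.0115 √h.
Separate and integrate: 2(√h − √h₀) = −(0.0115/A) t.
t = 2A(√h₀ − √h)/0.0115 = 2·5.52·(√4.80 − √2.60)/0.0115
  = 11.040 × (2.1909 − 1.6125) / 0.0115 = 555.30 s.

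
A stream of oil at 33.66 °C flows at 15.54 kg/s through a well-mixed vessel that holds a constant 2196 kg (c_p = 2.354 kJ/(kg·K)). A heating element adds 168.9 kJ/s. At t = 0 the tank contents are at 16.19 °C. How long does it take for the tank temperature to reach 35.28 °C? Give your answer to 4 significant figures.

282.2 s

M c_p dT/dt = ṁ c_p (T_in − T) + Q̇.
τ = M/ṁ = 141.313 s; T_ss = T_in + Q̇/(ṁ c_p) = 38.2771 °C.
T(t) = T_ss + (T₀ − T_ss) e^(−t/τ). Set T = 35.28:
e^(−t/τ) = (35.28 − 38.2771)/(16.19 − 38.2771) = 0.135696
t = −141.313 · ln(0.135696) = 282.250 s.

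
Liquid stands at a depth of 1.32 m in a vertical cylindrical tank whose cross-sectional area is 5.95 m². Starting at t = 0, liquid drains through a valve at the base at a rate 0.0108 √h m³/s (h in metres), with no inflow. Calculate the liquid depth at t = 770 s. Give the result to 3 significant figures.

With no inflow, A dh/dt = −0.0108 √h.
∫ h^(−1/2) dh = −(0.0108/A) ∫ dt, giving 2√h = 2√h₀ − (0.0108/A) t.
√h = √1.32 − 0.0108·770/(2·5.95) = 1.1489 − 0.69882 = 0.45009.
h = 0.45009² = 0.20258 m.

0.203 m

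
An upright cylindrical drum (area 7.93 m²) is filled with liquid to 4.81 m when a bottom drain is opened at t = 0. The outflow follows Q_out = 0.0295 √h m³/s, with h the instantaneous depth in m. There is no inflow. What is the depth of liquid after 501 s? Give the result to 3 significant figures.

With no inflow, A dh/dt = −0.0295 √h.
Separate and integrate: 2(√h − √h₀) = −(0.0295/A) t.
√h = √4.81 − 0.0295·501/(2·7.93) = 2.1932 − 0.93187 = 1.2613.
h = 1.2613² = 1.5909 m.

1.59 m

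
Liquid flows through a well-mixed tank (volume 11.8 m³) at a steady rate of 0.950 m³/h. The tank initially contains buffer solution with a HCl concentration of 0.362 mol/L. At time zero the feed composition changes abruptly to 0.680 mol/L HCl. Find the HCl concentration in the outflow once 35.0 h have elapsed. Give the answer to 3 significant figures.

0.661 mol/L

Species balance on the tank: V dC/dt = Q(C_in − C).
Time constant τ = V/Q = 11.8/0.950 = 12.421 h.
Integrating: C(t) = C_in + (C₀ − C_in) e^(−t/τ).
C(35.0) = 0.680 + (0.362 − 0.680)·e^(−35.0/12.421) = 0.680 + (-0.31800)·0.059737 = 0.66100 mol/L.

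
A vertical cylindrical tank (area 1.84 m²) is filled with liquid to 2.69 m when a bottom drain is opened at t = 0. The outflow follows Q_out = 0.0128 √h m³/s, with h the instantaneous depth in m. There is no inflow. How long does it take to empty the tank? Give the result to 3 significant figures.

472 s

With no inflow, A dh/dt = −0.0128 √h.
∫ h^(−1/2) dh = −(0.0128/A) ∫ dt, giving 2√h = 2√h₀ − (0.0128/A) t.
Set h = 0: 2√h₀ = (0.0128/A) t_empty ⇒ t_empty = 2A√h₀/0.0128.
t_empty = 2·1.84·√2.69/0.0128 = 3.6800·1.6401/0.0128 = 471.54 s.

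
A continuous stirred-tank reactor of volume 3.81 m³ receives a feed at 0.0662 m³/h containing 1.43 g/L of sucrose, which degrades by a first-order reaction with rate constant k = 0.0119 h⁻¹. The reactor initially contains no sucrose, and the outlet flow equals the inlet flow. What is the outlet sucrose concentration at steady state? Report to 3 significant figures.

Accumulation = in − out − consumed: V dC/dt = Q C_in − Q C − k V C.
Steady state (dC/dt = 0): C_ss = Q C_in/(Q + kV) = C_in/(1 + kV/Q).
C_ss = 0.0662·1.43/(0.0662 + 0.0119·3.81) = 0.094666/0.11154 = 0.84873 g/L.

0.849 g/L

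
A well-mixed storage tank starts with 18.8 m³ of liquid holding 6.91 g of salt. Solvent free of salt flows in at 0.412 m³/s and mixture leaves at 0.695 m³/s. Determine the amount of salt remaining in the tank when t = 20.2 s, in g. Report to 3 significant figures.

Let m(t) be the amount of salt. Volume: V(t) = V₀ + (Q_in − Q_out) t = 18.8 − 0.28300 t; V(20.2) = 13.083 m³.
Species balance (pure solvent in): dm/dt = −Q_out · m/V(t).
dm/m = −Q_out dt/(V₀ − 0.28300 t); integrating gives ln(m/m₀) = −(Q_out/(Q_in−Q_out)) ln(V/V₀).
m = m₀ (V₀/V)^(Q_out/(Q_in−Q_out)) = 6.91 × (18.8/13.083)^(-2.4558) = 2.8369 g.

2.84 g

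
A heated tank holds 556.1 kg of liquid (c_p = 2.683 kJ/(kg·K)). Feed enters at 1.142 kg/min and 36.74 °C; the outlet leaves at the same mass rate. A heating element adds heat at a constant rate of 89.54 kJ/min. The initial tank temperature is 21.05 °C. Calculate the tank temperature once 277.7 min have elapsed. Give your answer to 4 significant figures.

40.57 °C

Heat balance on the well-mixed liquid: M c_p dT/dt = ṁ c_p (T_in − T) + 89.54.
τ = M/ṁ = 486.953 min; T_ss = T_in + Q̇/(ṁ c_p) = 36.74 + 89.54/(1.142·2.683) = 65.9634 °C.
Solution: T(t) = T_ss + (T₀ − T_ss) e^(−t/τ).
T(277.7) = 65.9634 + (-44.9134)·e^(−277.7/486.953) = 65.9634 + (-44.9134)·0.565366 = 40.5709 °C.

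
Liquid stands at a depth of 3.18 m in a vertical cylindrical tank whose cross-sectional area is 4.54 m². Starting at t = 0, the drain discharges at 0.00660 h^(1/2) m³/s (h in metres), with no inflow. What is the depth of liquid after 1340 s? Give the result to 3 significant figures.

A dh/dt = −Q_out = −0.00660 √h.
∫ h^(−1/2) dh = −(0.00660/A) ∫ dt, giving 2√h = 2√h₀ − (0.00660/A) t.
√h = √3.18 − 0.00660·1340/(2·4.54) = 1.7833 − 0.97401 = 0.80925.
h = 0.80925² = 0.65488 m.

0.655 m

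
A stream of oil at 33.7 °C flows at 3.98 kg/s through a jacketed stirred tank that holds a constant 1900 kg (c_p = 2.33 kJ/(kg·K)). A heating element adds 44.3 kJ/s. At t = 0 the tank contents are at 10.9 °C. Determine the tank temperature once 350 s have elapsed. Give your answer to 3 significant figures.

25.2 °C

Unsteady energy balance on the tank contents: M c_p dT/dt = ṁ c_p (T_in − T) + 44.3.
τ = M/ṁ = 477.39 s; T_ss = T_in + Q̇/(ṁ c_p) = 33.7 + 44.3/(3.98·2.33) = 38.477 °C.
Integrating: T(t) = T_ss + (T₀ − T_ss) e^(−t/τ).
T(350) = 38.477 + (-27.577)·e^(−350/477.39) = 38.477 + (-27.577)·0.48039 = 25.229 °C.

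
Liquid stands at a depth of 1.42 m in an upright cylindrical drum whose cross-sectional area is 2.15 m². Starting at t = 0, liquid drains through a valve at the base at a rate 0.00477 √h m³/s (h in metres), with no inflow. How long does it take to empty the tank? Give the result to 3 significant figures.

With no inflow, A dh/dt = −0.00477 √h.
Separate and integrate: 2(√h − √h₀) = −(0.00477/A) t.
Tank is empty when √h = 0: t_empty = 2A√h₀/0.00477.
t_empty = 2·2.15·√1.42/0.00477 = 4.3000·1.1916/0.00477 = 1074.2 s.

1070 s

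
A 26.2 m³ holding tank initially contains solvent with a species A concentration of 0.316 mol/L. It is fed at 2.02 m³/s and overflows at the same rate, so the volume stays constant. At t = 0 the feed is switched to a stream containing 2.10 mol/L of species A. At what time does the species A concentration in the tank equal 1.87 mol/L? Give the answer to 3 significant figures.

26.6 s

Accumulation = in − out for the solute gives V dC/dt = Q(C_in − C), so τ = V/Q = 12.970 s.
C(t) = C_in + (C₀ − C_in) e^(−t/τ). Set C = 1.87 and solve for t:
e^(−t/τ) = (C − C_in)/(C₀ − C_in) = (1.87 − 2.10)/(0.316 − 2.10) = 0.12892
t = −τ ln(…) = 12.970 × 2.0485 = 26.570 s.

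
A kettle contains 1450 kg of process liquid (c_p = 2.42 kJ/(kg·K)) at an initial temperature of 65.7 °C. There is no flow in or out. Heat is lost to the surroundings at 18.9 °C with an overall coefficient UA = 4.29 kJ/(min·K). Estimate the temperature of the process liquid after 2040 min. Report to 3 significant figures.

Heat balance on the well-mixed liquid: M c_p dT/dt = −UA(T − T_amb).
dT/dt = (T_ss − T)/τ with T_ss = T_amb = 18.900 °C, τ = M c_p/UA = 1450·2.42/4.29 = 817.95 min.
Solution: T(t) = T_ss + (T₀ − T_ss) e^(−t/τ).
T(2040) = 18.900 + (46.800)·0.082575 = 22.765 °C.

22.8 °C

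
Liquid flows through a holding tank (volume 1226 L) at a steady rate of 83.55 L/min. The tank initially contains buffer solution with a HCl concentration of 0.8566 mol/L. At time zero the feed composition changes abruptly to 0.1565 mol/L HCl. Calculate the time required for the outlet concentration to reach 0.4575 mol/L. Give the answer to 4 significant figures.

Species balance: V dC/dt = Q(C_in − C) ⇒ τ = V/Q = 14.6738 min.
C(t) = C_in + (C₀ − C_in) e^(−t/τ). Set C = 0.4575 and solve for t:
e^(−t/τ) = (C − C_in)/(C₀ − C_in) = (0.4575 − 0.1565)/(0.8566 − 0.1565) = 0.429939
t = −τ ln(…) = 14.6738 × 0.844113 = 12.3864 min.

12.39 min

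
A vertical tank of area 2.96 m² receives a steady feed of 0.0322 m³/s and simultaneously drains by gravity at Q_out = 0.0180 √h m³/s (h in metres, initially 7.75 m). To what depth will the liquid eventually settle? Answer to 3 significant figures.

3.20 m

A dh/dt = Q_in − 0.0180 √h. Steady state requires inflow = outflow:
Q_in = 0.0180 √h_ss ⇒ √h_ss = 0.0322/0.0180 = 1.7889.
h_ss = 1.7889² = 3.2001 m. (Since h₀ = 7.75 m > h_ss, the level will fall toward this value.)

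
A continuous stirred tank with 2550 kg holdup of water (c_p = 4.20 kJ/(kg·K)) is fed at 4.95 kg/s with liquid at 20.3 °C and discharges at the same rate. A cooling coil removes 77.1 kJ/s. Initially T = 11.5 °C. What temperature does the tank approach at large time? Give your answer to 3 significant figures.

M c_p dT/dt = ṁ c_p (T_in − T) − Q̇.
At steady state dT/dt = 0 ⇒ T_ss = T_in − Q̇/(ṁ c_p) = 20.3 − 77.1/(4.95·4.20) = 16.591 °C.

16.6 °C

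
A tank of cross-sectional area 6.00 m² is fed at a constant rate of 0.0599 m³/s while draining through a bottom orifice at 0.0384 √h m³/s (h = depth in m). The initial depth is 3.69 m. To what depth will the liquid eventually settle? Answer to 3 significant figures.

Mass balance (ρ constant): A dh/dt = Q_in − 0.0384 √h. At steady state dh/dt = 0:
Q_in = 0.0384 √h_ss ⇒ √h_ss = 0.0599/0.0384 = 1.5599.
h_ss = 1.5599² = 2.4333 m. (Since h₀ = 3.69 m > h_ss, the level will fall toward this value.)

2.43 m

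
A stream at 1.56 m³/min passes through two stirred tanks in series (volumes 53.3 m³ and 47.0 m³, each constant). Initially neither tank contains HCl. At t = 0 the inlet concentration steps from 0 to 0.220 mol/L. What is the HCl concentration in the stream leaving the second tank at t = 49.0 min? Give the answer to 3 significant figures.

Species balance on tank i: dCᵢ/dt = (Cᵢ₋₁ − Cᵢ)/τᵢ with τᵢ = Vᵢ/Q.
τ₁ = 53.3/1.56 = 34.167 min; τ₂ = 47.0/1.56 = 30.128 min.
Solving the cascade with C₁(0)=C₂(0)=0 gives C₂(t) = C_in[1 − (τ₁ e^(−t/τ₁) − τ₂ e^(−t/τ₂))/(τ₁ − τ₂)].
At t = 49.0: e^(−t/τ₁) = 0.23832, e^(−t/τ₂) = 0.19664.
C₂ = 0.220·[1 − (34.167·0.23832 − 30.128·0.19664)/(4.0385)] = 0.220·0.45074 = 0.099163 mol/L.

0.0992 mol/L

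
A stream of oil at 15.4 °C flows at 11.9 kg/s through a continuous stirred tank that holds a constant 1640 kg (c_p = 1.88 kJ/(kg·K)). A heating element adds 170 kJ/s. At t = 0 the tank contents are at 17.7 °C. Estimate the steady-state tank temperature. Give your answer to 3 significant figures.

23.0 °C

Energy balance: M c_p dT/dt = ṁ c_p (T_in − T) + 170.
At steady state dT/dt = 0 ⇒ T_ss = T_in + Q̇/(ṁ c_p) = 15.4 + 170/(11.9·1.88) = 22.999 °C.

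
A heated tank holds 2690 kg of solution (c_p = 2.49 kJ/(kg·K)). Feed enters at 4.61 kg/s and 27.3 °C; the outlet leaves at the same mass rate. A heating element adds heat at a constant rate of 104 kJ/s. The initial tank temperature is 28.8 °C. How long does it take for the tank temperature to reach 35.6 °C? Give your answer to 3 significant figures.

1340 s

M c_p dT/dt = ṁ c_p (T_in − T) + Q̇.
τ = M/ṁ = 583.51 s; T_ss = T_in + Q̇/(ṁ c_p) = 36.360 °C.
T(t) = T_ss + (T₀ − T_ss) e^(−t/τ). Set T = 35.6:
e^(−t/τ) = (35.6 − 36.360)/(28.8 − 36.360) = 0.10054
t = −583.51 · ln(0.10054) = 1340.4 s.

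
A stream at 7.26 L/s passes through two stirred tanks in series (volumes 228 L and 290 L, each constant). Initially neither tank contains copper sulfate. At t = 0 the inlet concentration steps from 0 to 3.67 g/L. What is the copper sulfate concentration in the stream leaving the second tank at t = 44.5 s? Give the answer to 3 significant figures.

Species balance on tank i: dCᵢ/dt = (Cᵢ₋₁ − Cᵢ)/τᵢ with τᵢ = Vᵢ/Q.
τ₁ = 228/7.26 = 31.405 s; τ₂ = 290/7.26 = 39.945 s.
Tank 1: C₁ = C_in(1 − e^(−t/τ₁)). Tank 2 (τ₁ ≠ τ₂): C₂ = C_in[1 − (τ₁ e^(−t/τ₁) − τ₂ e^(−t/τ₂))/(τ₁ − τ₂)].
At t = 44.5: e^(−t/τ₁) = 0.24245, e^(−t/τ₂) = 0.32823.
C₂ = 3.67·[1 − (31.405·0.24245 − 39.945·0.32823)/(-8.5399)] = 3.67·0.35630 = 1.3076 g/L.

1.31 g/L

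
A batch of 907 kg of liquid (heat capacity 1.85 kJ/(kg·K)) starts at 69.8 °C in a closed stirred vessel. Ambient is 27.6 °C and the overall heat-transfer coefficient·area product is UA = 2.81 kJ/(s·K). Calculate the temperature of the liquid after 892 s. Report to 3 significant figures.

37.1 °C

Energy balance: M c_p dT/dt = −UA(T − T_amb).
dT/dt = (T_ss − T)/τ with T_ss = T_amb = 27.600 °C, τ = M c_p/UA = 907·1.85/2.81 = 597.14 s.
Solution: T(t) = T_ss + (T₀ − T_ss) e^(−t/τ).
T(892) = 27.600 + (42.200)·0.22452 = 37.075 °C.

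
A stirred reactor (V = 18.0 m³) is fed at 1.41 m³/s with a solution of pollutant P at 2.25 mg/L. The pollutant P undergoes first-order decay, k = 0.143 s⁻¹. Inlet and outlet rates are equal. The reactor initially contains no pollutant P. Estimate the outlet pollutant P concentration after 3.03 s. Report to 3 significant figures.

0.389 mg/L

V dC/dt = Q(C_in − C) − k V C.
dC/dt = (Q/V) C_in − (Q/V + k) C; effective rate a = Q/V + k = 0.078333 + 0.143 = 0.22133 s⁻¹.
C_ss = Q C_in/(Q + kV) = 0.79631 mg/L; C(t) = C_ss + (C₀ − C_ss) e^(−a t).
C(3.03) = 0.79631 + (-0.79631)·e^(−0.22133·3.03) = 0.79631 + (-0.79631)·0.51138 = 0.38909 mg/L.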